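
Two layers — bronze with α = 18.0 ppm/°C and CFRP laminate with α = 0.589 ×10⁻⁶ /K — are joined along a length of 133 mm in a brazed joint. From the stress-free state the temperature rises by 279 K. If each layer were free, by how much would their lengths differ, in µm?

646 µm

Δα = |18.0 − 0.589|×10⁻⁶/K = 17.4×10⁻⁶/K.
ΔL_mismatch = Δα·L·ΔT = 17.4×10⁻⁶ × 133.0 mm × 279.0 K = 646 µm.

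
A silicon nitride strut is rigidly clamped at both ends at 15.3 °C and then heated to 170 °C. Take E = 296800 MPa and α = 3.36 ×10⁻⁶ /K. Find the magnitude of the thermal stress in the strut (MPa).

E = 296800 MPa = 296.8 GPa.
ΔT = 154.7 K. Constrained thermal stress σ = E·α·ΔT = 296.8×10³ MPa × 3.36×10⁻⁶ × 154.7 = 154 MPa (compressive).

154 MPa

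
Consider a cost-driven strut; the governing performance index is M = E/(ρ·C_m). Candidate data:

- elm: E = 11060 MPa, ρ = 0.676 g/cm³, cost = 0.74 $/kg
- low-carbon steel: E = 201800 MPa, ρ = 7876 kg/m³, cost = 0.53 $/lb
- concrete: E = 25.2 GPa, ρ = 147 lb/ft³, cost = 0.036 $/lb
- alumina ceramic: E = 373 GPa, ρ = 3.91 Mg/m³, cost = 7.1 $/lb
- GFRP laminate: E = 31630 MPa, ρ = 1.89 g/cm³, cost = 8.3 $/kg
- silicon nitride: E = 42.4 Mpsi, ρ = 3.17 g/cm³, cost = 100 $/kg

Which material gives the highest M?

concrete

Convert each candidate to consistent units, then evaluate M:
  elm: E = 11.06 GPa, ρ = 676.0 kg/m³, cost = 0.7400 $/kg
  low-carbon steel: E = 201.8 GPa, ρ = 7876 kg/m³, cost = 1.168 $/kg
  concrete: E = 25.20 GPa, ρ = 2355 kg/m³, cost = 0.07937 $/kg
  alumina ceramic: E = 373.0 GPa, ρ = 3910 kg/m³, cost = 15.65 $/kg
  GFRP laminate: E = 31.63 GPa, ρ = 1890 kg/m³, cost = 8.300 $/kg
  silicon nitride: E = 292.3 GPa, ρ = 3170 kg/m³, cost = 100.0 $/kg
  concrete: M = 135 MN·m per $
  elm: M = 22.1 MN·m per $
  low-carbon steel: M = 21.9 MN·m per $
  alumina ceramic: M = 6.09 MN·m per $
  GFRP laminate: M = 2.02 MN·m per $
  silicon nitride: M = 0.922 MN·m per $
The maximum is for concrete.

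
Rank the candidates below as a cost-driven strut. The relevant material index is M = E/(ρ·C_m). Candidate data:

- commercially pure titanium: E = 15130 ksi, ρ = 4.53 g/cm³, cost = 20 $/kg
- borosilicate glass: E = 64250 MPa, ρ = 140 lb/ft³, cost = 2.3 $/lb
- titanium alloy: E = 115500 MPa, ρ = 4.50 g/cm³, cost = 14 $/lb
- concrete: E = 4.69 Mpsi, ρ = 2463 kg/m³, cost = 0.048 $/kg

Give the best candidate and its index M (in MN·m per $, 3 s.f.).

concrete, M = 274 MN·m per $

After converting to SI:
  commercially pure titanium: E = 104.3 GPa, ρ = 4530 kg/m³, cost = 20.00 $/kg
  borosilicate glass: E = 64.25 GPa, ρ = 2243 kg/m³, cost = 5.071 $/kg
  titanium alloy: E = 115.5 GPa, ρ = 4500 kg/m³, cost = 30.86 $/kg
  concrete: E = 32.34 GPa, ρ = 2463 kg/m³, cost = 0.04800 $/kg
  concrete: M = 274 MN·m per $
  borosilicate glass: M = 5.65 MN·m per $
  commercially pure titanium: M = 1.15 MN·m per $
  titanium alloy: M = 0.832 MN·m per $
Concrete ranks first.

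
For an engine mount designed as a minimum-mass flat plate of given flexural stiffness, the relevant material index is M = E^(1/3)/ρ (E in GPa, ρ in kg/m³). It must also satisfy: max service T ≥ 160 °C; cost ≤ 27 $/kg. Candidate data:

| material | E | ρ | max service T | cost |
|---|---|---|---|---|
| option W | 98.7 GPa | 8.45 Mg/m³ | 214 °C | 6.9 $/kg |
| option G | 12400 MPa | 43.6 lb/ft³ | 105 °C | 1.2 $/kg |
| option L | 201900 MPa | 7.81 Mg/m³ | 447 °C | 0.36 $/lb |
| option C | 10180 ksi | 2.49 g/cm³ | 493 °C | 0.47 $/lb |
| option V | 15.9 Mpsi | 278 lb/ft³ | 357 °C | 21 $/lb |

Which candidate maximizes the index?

Screen on constraints: max service T ≥ 160 °C; cost ≤ 27 $/kg. Survivors: option W, option L, option C.
Normalizing units and computing the index:
  option W: E = 98.70 GPa, ρ = 8450 kg/m³
  option L: E = 201.9 GPa, ρ = 7810 kg/m³
  option C: E = 70.19 GPa, ρ = 2490 kg/m³
  option C: M = 1.66×10⁻³
  option L: M = 0.751×10⁻³
  option W: M = 0.547×10⁻³
The maximum is for option C.

option C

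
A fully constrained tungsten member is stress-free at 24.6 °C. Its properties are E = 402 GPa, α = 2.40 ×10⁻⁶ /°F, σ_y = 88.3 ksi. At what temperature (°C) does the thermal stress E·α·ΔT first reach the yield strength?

α = 2.40×10⁻⁶/°F × 9/5 = 4.32×10⁻⁶/K.
σ_y = 88.3 ksi = 608.8 MPa.
E·α·ΔT = 608.8 MPa ⇒ ΔT = 608.8 / (402.0×10³ × 4.32×10⁻⁶) = 350.6 K.
T = 24.6 + 350.6 = 375.2 °C.

375 °C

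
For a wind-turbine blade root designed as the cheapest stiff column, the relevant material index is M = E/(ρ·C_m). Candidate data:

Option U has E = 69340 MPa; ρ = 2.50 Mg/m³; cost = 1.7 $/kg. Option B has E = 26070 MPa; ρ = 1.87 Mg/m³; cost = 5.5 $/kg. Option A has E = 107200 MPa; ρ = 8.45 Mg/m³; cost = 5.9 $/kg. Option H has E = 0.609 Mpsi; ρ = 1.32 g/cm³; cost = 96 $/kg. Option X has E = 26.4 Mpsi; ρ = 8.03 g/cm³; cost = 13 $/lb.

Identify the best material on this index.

Putting every candidate on a common basis:
  option U: E = 69.34 GPa, ρ = 2500 kg/m³, cost = 1.700 $/kg
  option B: E = 26.07 GPa, ρ = 1870 kg/m³, cost = 5.500 $/kg
  option A: E = 107.2 GPa, ρ = 8450 kg/m³, cost = 5.900 $/kg
  option H: E = 4.199 GPa, ρ = 1320 kg/m³, cost = 96.00 $/kg
  option X: E = 182.0 GPa, ρ = 8030 kg/m³, cost = 28.66 $/kg
  option U: M = 16.3 MN·m per $
  option B: M = 2.53 MN·m per $
  option A: M = 2.15 MN·m per $
  option X: M = 0.791 MN·m per $
  option H: M = 0.0331 MN·m per $
The maximum is for option U.

option U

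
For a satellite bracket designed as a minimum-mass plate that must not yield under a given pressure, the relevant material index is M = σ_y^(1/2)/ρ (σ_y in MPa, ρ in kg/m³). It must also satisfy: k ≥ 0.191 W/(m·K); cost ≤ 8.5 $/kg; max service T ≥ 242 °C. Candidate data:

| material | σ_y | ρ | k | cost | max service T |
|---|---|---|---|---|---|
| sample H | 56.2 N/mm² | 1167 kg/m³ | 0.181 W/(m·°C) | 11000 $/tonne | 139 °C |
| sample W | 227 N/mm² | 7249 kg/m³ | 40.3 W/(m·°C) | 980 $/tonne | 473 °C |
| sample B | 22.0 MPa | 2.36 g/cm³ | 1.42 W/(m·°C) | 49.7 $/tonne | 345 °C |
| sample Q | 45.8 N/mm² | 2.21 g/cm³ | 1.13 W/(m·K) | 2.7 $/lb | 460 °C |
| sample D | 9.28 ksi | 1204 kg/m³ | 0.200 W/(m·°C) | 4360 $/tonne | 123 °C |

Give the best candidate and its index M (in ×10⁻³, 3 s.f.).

Screen on constraints: k ≥ 0.191 W/(m·K); cost ≤ 8.5 $/kg; max service T ≥ 242 °C. Survivors: sample W, sample B, sample Q.
After converting to SI:
  sample W: σ_y = 227.0 MPa, ρ = 7249 kg/m³
  sample B: σ_y = 22.00 MPa, ρ = 2360 kg/m³
  sample Q: σ_y = 45.80 MPa, ρ = 2210 kg/m³
  sample Q: M = 3.06×10⁻³
  sample W: M = 2.08×10⁻³
  sample B: M = 1.99×10⁻³
Sample Q has the largest M.

sample Q, M = 3.06×10⁻³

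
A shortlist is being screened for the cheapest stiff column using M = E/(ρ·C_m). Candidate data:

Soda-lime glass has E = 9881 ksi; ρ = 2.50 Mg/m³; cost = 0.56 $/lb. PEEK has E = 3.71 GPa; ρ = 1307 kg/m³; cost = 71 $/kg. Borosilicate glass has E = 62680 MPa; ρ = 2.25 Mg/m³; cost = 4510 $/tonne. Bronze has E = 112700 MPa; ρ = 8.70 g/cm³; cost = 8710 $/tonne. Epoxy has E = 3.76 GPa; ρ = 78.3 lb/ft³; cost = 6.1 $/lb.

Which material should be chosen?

In SI units:
  soda-lime glass: E = 68.13 GPa, ρ = 2500 kg/m³, cost = 1.235 $/kg
  PEEK: E = 3.710 GPa, ρ = 1307 kg/m³, cost = 71.00 $/kg
  borosilicate glass: E = 62.68 GPa, ρ = 2250 kg/m³, cost = 4.510 $/kg
  bronze: E = 112.7 GPa, ρ = 8700 kg/m³, cost = 8.710 $/kg
  epoxy: E = 3.760 GPa, ρ = 1254 kg/m³, cost = 13.45 $/kg
  soda-lime glass: M = 22.1 MN·m per $
  borosilicate glass: M = 6.18 MN·m per $
  bronze: M = 1.49 MN·m per $
  epoxy: M = 0.223 MN·m per $
  PEEK: M = 0.0400 MN·m per $
Soda-lime glass ranks first.

soda-lime glass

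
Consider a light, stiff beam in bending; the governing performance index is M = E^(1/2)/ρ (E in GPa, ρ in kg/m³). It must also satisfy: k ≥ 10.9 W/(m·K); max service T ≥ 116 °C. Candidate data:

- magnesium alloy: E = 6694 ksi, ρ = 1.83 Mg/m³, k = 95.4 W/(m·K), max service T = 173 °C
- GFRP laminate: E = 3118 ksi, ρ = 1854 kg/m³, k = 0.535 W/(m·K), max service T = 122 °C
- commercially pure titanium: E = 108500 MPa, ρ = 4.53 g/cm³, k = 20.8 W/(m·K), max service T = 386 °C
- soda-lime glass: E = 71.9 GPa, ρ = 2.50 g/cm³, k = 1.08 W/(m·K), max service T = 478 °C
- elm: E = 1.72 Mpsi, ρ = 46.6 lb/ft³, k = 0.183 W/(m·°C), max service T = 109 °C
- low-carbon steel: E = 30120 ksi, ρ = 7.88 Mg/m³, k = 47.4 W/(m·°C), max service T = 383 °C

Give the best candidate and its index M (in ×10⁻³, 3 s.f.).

Screen on constraints: k ≥ 10.9 W/(m·K); max service T ≥ 116 °C. Survivors: magnesium alloy, commercially pure titanium, low-carbon steel.
Normalizing units and computing the index:
  magnesium alloy: E = 46.15 GPa, ρ = 1830 kg/m³
  commercially pure titanium: E = 108.5 GPa, ρ = 4530 kg/m³
  low-carbon steel: E = 207.7 GPa, ρ = 7880 kg/m³
  magnesium alloy: M = 3.71×10⁻³
  commercially pure titanium: M = 2.30×10⁻³
  low-carbon steel: M = 1.83×10⁻³
Magnesium alloy has the largest M.

magnesium alloy, M = 3.71×10⁻³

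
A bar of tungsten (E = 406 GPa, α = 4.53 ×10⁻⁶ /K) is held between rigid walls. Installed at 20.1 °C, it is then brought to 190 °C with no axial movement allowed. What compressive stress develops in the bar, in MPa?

ΔT = 169.9 K. Constrained thermal stress σ = E·α·ΔT = 406.0×10³ MPa × 4.53×10⁻⁶ × 169.9 = 312 MPa (compressive).

312 MPa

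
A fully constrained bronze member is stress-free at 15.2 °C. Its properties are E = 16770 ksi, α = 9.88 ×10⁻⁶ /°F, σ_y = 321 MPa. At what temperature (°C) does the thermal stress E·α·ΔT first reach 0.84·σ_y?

146 °C

E = 16770 ksi = 115.6 GPa.
α = 9.88×10⁻⁶/°F × 9/5 = 17.8×10⁻⁶/K.
E·α·ΔT = 269.6 MPa ⇒ ΔT = 269.6 / (115.6×10³ × 17.8×10⁻⁶) = 131.1 K.
T = 15.2 + 131.1 = 146.3 °C.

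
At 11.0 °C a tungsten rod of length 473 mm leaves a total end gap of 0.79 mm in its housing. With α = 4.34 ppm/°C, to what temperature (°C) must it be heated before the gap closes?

396 °C

α·L₀·ΔT = 0.79 mm ⇒ ΔT = 0.79 / (4.34×10⁻⁶ × 473.0) = 384.8 K.
T = 11.0 + 384.8 = 395.8 °C.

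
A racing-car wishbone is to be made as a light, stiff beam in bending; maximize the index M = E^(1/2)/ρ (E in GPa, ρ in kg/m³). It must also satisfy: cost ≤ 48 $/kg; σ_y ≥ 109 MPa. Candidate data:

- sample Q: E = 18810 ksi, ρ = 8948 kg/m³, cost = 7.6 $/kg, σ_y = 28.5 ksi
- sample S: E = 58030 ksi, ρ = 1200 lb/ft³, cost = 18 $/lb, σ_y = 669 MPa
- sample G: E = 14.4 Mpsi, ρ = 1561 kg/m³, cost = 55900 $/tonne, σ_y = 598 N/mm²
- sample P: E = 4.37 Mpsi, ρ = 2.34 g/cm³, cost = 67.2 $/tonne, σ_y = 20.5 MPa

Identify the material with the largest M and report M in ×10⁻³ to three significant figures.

sample Q, M = 1.27×10⁻³

Screen on constraints: cost ≤ 48 $/kg; σ_y ≥ 109 MPa. Survivors: sample Q, sample S.
Convert each candidate to consistent units, then evaluate M:
  sample Q: E = 129.7 GPa, ρ = 8948 kg/m³
  sample S: E = 400.1 GPa, ρ = 19220 kg/m³
  sample Q: M = 1.27×10⁻³
  sample S: M = 1.04×10⁻³
Highest index: sample Q.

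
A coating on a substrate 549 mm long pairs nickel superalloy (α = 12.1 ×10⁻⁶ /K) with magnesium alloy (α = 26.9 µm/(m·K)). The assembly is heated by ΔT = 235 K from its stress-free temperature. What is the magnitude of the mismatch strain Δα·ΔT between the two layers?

3.48×10⁻³

Δα = |12.1 − 26.9|×10⁻⁶/K = 14.8×10⁻⁶/K.
Mismatch strain = Δα·ΔT = 14.8×10⁻⁶ × 235.0 = 3.48×10⁻³.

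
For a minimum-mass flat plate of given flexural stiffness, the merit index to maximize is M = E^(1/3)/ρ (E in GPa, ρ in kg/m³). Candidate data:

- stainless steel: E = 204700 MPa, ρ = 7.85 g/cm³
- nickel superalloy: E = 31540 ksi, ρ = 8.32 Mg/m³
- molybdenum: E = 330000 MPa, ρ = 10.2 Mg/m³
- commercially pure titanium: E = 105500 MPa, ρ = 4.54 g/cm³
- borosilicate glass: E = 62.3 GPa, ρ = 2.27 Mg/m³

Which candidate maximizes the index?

borosilicate glass

After converting to SI:
  stainless steel: E = 204.7 GPa, ρ = 7850 kg/m³
  nickel superalloy: E = 217.5 GPa, ρ = 8320 kg/m³
  molybdenum: E = 330.0 GPa, ρ = 10200 kg/m³
  commercially pure titanium: E = 105.5 GPa, ρ = 4540 kg/m³
  borosilicate glass: E = 62.30 GPa, ρ = 2270 kg/m³
  borosilicate glass: M = 1.75×10⁻³
  commercially pure titanium: M = 1.04×10⁻³
  stainless steel: M = 0.751×10⁻³
  nickel superalloy: M = 0.723×10⁻³
  molybdenum: M = 0.677×10⁻³
Highest index: borosilicate glass.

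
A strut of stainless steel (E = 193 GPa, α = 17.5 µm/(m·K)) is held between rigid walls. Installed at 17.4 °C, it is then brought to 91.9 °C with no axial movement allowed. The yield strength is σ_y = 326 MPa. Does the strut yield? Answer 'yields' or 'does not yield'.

does not yield

ΔT = 74.50 K. Constrained thermal stress σ = E·α·ΔT = 193.0×10³ MPa × 17.5×10⁻⁶ × 74.50 = 252 MPa (compressive).
Compare to σ_y = 326 MPa: σ < σ_y, so it does not yield.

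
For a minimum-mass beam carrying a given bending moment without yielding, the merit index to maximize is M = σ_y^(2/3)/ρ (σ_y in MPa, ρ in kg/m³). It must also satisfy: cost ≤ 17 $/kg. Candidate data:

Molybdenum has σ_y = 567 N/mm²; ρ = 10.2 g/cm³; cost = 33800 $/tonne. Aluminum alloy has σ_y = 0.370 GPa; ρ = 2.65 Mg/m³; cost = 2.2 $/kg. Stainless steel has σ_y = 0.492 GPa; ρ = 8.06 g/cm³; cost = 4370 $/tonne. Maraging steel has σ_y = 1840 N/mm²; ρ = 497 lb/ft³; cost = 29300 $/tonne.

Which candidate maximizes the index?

aluminum alloy

Screen on constraints: cost ≤ 17 $/kg. Survivors: aluminum alloy, stainless steel.
In SI units:
  aluminum alloy: σ_y = 370.0 MPa, ρ = 2650 kg/m³
  stainless steel: σ_y = 492.0 MPa, ρ = 8060 kg/m³
  aluminum alloy: M = 19.4×10⁻³
  stainless steel: M = 7.73×10⁻³
Highest index: aluminum alloy.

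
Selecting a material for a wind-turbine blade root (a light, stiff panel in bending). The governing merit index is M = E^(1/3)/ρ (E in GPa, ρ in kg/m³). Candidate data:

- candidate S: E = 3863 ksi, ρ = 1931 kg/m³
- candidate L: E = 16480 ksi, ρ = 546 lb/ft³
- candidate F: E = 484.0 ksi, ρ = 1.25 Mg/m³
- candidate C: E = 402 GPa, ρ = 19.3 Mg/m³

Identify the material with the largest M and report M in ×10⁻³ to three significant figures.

Normalizing units and computing the index:
  candidate S: E = 26.63 GPa, ρ = 1931 kg/m³
  candidate L: E = 113.6 GPa, ρ = 8746 kg/m³
  candidate F: E = 3.337 GPa, ρ = 1250 kg/m³
  candidate C: E = 402.0 GPa, ρ = 19300 kg/m³
  candidate S: M = 1.55×10⁻³
  candidate F: M = 1.20×10⁻³
  candidate L: M = 0.554×10⁻³
  candidate C: M = 0.382×10⁻³
Candidate S ranks first.

candidate S, M = 1.55×10⁻³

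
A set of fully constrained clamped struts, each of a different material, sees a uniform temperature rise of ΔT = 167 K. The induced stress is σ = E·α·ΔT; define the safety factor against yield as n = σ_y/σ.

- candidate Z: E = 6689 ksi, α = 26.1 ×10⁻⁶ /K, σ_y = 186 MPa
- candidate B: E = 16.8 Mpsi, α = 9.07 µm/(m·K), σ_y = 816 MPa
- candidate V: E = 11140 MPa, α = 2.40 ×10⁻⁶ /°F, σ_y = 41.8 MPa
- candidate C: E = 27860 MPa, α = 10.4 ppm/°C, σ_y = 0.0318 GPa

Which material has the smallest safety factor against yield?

candidate C

Converting E to GPa, α to ×10⁻⁶/K, σ_y to MPa, then σ and n for each:
  candidate Z: E = 46.12, α = 26.1, σ_y = 186.0 → σ = 201 MPa, n = 0.925
  candidate B: E = 115.8, α = 9.07, σ_y = 816.0 → σ = 175 MPa, n = 4.65
  candidate V: E = 11.14, α = 4.32, σ_y = 41.80 → σ = 8.04 MPa, n = 5.20
  candidate C: E = 27.86, α = 10.4, σ_y = 31.80 → σ = 48.4 MPa, n = 0.657
The minimum is candidate C at n = 0.657.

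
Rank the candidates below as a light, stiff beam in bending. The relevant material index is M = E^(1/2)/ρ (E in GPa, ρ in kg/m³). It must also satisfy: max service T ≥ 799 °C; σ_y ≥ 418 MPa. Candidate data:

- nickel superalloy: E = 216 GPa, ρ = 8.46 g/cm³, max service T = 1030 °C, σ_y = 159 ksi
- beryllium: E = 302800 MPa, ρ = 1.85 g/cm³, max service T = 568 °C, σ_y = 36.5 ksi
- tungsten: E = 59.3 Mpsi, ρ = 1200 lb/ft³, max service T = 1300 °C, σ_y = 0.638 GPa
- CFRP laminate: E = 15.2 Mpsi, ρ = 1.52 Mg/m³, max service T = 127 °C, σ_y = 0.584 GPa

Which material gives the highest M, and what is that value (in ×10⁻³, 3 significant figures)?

Screen on constraints: max service T ≥ 799 °C; σ_y ≥ 418 MPa. Survivors: nickel superalloy, tungsten.
Normalizing units and computing the index:
  nickel superalloy: E = 216.0 GPa, ρ = 8460 kg/m³
  tungsten: E = 408.9 GPa, ρ = 19220 kg/m³
  nickel superalloy: M = 1.74×10⁻³
  tungsten: M = 1.05×10⁻³
Highest index: nickel superalloy.

nickel superalloy, M = 1.74×10⁻³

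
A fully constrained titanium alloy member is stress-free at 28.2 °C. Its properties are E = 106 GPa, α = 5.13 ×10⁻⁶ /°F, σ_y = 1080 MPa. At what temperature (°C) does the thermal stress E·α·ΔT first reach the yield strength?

α = 5.13×10⁻⁶/°F × 9/5 = 9.23×10⁻⁶/K.
E·α·ΔT = 1080 MPa ⇒ ΔT = 1080 / (106.0×10³ × 9.23×10⁻⁶) = 1103 K.
T = 28.2 + 1103 = 1132 °C.

1130 °C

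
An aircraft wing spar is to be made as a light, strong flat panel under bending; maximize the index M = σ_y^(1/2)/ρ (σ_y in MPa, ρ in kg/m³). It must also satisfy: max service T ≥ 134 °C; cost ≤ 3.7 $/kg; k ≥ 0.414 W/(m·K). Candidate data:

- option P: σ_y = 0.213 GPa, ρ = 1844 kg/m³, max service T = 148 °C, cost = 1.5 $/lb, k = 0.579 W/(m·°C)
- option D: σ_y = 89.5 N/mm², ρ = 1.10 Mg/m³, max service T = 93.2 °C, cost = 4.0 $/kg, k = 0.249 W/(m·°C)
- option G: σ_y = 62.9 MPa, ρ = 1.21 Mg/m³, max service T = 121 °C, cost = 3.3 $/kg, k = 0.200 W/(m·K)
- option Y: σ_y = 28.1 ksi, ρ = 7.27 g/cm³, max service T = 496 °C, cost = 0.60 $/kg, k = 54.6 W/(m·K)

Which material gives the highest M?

option P

Screen on constraints: max service T ≥ 134 °C; cost ≤ 3.7 $/kg; k ≥ 0.414 W/(m·K). Survivors: option P, option Y.
Putting every candidate on a common basis:
  option P: σ_y = 213.0 MPa, ρ = 1844 kg/m³
  option Y: σ_y = 193.7 MPa, ρ = 7270 kg/m³
  option P: M = 7.91×10⁻³
  option Y: M = 1.91×10⁻³
Highest index: option P.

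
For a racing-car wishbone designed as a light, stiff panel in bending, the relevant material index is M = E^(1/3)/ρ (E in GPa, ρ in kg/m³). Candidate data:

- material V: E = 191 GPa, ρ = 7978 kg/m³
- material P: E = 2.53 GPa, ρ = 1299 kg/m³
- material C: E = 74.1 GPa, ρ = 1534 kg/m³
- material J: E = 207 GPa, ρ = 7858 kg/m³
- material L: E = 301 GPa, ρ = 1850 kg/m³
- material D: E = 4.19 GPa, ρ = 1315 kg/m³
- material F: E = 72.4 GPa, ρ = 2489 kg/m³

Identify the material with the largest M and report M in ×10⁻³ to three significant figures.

Per-candidate index values:
  material L: M = 3.62×10⁻³
  material C: M = 2.74×10⁻³
  material F: M = 1.67×10⁻³
  material D: M = 1.23×10⁻³
  material P: M = 1.05×10⁻³
  material J: M = 0.753×10⁻³
  material V: M = 0.722×10⁻³
Material L ranks first.

material L, M = 3.62×10⁻³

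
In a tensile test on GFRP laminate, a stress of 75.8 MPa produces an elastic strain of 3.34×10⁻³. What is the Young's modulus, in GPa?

22.7 GPa

E = σ/ε = 75.8 MPa / 3.34×10⁻³ = 22690 MPa = 22.7 GPa.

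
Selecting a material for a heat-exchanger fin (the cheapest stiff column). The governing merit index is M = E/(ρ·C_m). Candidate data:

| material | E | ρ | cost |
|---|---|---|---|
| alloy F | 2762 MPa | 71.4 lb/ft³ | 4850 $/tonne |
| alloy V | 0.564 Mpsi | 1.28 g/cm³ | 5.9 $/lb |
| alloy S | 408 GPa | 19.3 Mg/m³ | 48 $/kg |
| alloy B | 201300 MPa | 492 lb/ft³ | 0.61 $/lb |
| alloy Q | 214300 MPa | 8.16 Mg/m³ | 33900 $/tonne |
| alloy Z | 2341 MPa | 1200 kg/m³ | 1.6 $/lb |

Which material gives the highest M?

Putting every candidate on a common basis:
  alloy F: E = 2.762 GPa, ρ = 1144 kg/m³, cost = 4.850 $/kg
  alloy V: E = 3.889 GPa, ρ = 1280 kg/m³, cost = 13.01 $/kg
  alloy S: E = 408.0 GPa, ρ = 19300 kg/m³, cost = 48.00 $/kg
  alloy B: E = 201.3 GPa, ρ = 7881 kg/m³, cost = 1.345 $/kg
  alloy Q: E = 214.3 GPa, ρ = 8160 kg/m³, cost = 33.90 $/kg
  alloy Z: E = 2.341 GPa, ρ = 1200 kg/m³, cost = 3.527 $/kg
  alloy B: M = 19.0 MN·m per $
  alloy Q: M = 0.775 MN·m per $
  alloy Z: M = 0.553 MN·m per $
  alloy F: M = 0.498 MN·m per $
  alloy S: M = 0.440 MN·m per $
  alloy V: M = 0.234 MN·m per $
Highest index: alloy B.

alloy B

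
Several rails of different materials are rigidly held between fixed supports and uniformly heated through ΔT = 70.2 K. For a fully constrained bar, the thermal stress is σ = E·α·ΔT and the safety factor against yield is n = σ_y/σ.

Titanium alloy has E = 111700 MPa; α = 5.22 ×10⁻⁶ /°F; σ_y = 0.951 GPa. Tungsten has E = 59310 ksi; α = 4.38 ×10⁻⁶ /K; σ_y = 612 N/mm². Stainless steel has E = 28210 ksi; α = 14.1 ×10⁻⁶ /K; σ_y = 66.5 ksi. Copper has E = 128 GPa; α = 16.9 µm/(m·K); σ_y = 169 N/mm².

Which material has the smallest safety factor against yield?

With everything in SI (GPa, ×10⁻⁶/K, MPa):
  titanium alloy: E = 111.7, α = 9.40, σ_y = 951.0 → σ = 73.7 MPa, n = 12.9
  tungsten: E = 408.9, α = 4.38, σ_y = 612.0 → σ = 126 MPa, n = 4.87
  stainless steel: E = 194.5, α = 14.1, σ_y = 458.5 → σ = 193 MPa, n = 2.38
  copper: E = 128.0, α = 16.9, σ_y = 169.0 → σ = 152 MPa, n = 1.11
Smallest n: copper with n = 1.11.

copper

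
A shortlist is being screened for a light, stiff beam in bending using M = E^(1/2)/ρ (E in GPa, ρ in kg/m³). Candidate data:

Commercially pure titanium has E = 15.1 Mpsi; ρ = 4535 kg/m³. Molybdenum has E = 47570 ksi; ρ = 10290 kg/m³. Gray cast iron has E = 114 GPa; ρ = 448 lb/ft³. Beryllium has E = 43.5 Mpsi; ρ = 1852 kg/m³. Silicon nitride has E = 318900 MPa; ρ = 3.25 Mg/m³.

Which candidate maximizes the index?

Putting every candidate on a common basis:
  commercially pure titanium: E = 104.1 GPa, ρ = 4535 kg/m³
  molybdenum: E = 328.0 GPa, ρ = 10290 kg/m³
  gray cast iron: E = 114.0 GPa, ρ = 7176 kg/m³
  beryllium: E = 299.9 GPa, ρ = 1852 kg/m³
  silicon nitride: E = 318.9 GPa, ρ = 3250 kg/m³
  beryllium: M = 9.35×10⁻³
  silicon nitride: M = 5.49×10⁻³
  commercially pure titanium: M = 2.25×10⁻³
  molybdenum: M = 1.76×10⁻³
  gray cast iron: M = 1.49×10⁻³
Beryllium ranks first.

beryllium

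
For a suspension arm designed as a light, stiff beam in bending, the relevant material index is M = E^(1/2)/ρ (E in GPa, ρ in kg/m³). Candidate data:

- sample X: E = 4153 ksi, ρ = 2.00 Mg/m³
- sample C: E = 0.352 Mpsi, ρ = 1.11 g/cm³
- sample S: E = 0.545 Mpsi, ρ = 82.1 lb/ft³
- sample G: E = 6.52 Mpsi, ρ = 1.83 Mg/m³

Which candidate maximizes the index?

Convert each candidate to consistent units, then evaluate M:
  sample X: E = 28.63 GPa, ρ = 2000 kg/m³
  sample C: E = 2.427 GPa, ρ = 1110 kg/m³
  sample S: E = 3.758 GPa, ρ = 1315 kg/m³
  sample G: E = 44.95 GPa, ρ = 1830 kg/m³
  sample G: M = 3.66×10⁻³
  sample X: M = 2.68×10⁻³
  sample S: M = 1.47×10⁻³
  sample C: M = 1.40×10⁻³
Sample G has the largest M.

sample G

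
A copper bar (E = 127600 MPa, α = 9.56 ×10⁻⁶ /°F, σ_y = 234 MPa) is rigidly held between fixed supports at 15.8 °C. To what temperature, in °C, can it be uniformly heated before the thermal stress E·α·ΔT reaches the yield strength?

122 °C

E = 127600 MPa = 127.6 GPa.
α = 9.56×10⁻⁶/°F × 9/5 = 17.2×10⁻⁶/K.
E·α·ΔT = 234.0 MPa ⇒ ΔT = 234.0 / (127.6×10³ × 17.2×10⁻⁶) = 106.6 K.
T = 15.8 + 106.6 = 122.4 °C.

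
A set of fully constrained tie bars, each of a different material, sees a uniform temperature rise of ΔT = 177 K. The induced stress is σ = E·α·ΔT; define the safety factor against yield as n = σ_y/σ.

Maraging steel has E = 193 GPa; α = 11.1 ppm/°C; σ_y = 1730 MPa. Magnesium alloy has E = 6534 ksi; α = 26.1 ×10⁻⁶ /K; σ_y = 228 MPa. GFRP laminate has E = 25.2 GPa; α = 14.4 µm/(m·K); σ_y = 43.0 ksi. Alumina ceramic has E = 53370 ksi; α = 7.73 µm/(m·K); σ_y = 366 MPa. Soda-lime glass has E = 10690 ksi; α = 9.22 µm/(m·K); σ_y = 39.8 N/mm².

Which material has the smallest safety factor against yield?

soda-lime glass

In consistent units (E in GPa, α in ×10⁻⁶/K, σ_y in MPa):
  maraging steel: E = 193.0, α = 11.1, σ_y = 1730 → σ = 379 MPa, n = 4.56
  magnesium alloy: E = 45.05, α = 26.1, σ_y = 228.0 → σ = 208 MPa, n = 1.10
  GFRP laminate: E = 25.20, α = 14.4, σ_y = 296.5 → σ = 64.2 MPa, n = 4.62
  alumina ceramic: E = 368.0, α = 7.73, σ_y = 366.0 → σ = 503 MPa, n = 0.727
  soda-lime glass: E = 73.70, α = 9.22, σ_y = 39.80 → σ = 120 MPa, n = 0.331
Smallest n: soda-lime glass with n = 0.331.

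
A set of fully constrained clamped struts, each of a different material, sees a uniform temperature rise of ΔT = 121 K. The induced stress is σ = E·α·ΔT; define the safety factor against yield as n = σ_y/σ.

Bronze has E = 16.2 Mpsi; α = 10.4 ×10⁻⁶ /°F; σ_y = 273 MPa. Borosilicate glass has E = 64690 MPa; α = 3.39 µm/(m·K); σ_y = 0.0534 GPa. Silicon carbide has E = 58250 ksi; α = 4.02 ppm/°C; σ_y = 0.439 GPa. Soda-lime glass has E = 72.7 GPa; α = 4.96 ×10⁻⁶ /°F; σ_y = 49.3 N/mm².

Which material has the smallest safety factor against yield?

Converting E to GPa, α to ×10⁻⁶/K, σ_y to MPa, then σ and n for each:
  bronze: E = 111.7, α = 18.7, σ_y = 273.0 → σ = 253 MPa, n = 1.08
  borosilicate glass: E = 64.69, α = 3.39, σ_y = 53.40 → σ = 26.5 MPa, n = 2.01
  silicon carbide: E = 401.6, α = 4.02, σ_y = 439.0 → σ = 195 MPa, n = 2.25
  soda-lime glass: E = 72.70, α = 8.93, σ_y = 49.30 → σ = 78.5 MPa, n = 0.628
The minimum is soda-lime glass at n = 0.628.

soda-lime glass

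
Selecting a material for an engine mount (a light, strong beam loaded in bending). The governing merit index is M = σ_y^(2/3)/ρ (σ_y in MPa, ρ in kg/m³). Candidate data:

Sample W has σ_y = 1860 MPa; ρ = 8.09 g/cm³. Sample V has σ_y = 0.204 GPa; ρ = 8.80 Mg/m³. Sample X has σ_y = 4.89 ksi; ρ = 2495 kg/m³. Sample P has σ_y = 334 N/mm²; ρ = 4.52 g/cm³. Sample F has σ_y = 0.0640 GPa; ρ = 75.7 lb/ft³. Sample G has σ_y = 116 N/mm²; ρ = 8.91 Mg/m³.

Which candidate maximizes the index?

sample W

Convert each candidate to consistent units, then evaluate M:
  sample W: σ_y = 1860 MPa, ρ = 8090 kg/m³
  sample V: σ_y = 204.0 MPa, ρ = 8800 kg/m³
  sample X: σ_y = 33.72 MPa, ρ = 2495 kg/m³
  sample P: σ_y = 334.0 MPa, ρ = 4520 kg/m³
  sample F: σ_y = 64.00 MPa, ρ = 1213 kg/m³
  sample G: σ_y = 116.0 MPa, ρ = 8910 kg/m³
  sample W: M = 18.7×10⁻³
  sample F: M = 13.2×10⁻³
  sample P: M = 10.7×10⁻³
  sample X: M = 4.18×10⁻³
  sample V: M = 3.94×10⁻³
  sample G: M = 2.67×10⁻³
Highest index: sample W.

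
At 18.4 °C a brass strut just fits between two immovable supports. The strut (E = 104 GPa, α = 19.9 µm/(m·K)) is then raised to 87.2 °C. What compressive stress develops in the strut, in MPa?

142 MPa

ΔT = 68.80 K. Constrained thermal stress σ = E·α·ΔT = 104.0×10³ MPa × 19.9×10⁻⁶ × 68.80 = 142 MPa (compressive).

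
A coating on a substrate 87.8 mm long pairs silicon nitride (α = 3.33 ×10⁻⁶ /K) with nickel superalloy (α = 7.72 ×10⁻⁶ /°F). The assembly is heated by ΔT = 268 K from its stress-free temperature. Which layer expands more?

nickel superalloy

nickel superalloy: α = 7.72×10⁻⁶/°F × 9/5 = 13.9×10⁻⁶/K.
α(silicon nitride) = 3.33×10⁻⁶/K vs α(nickel superalloy) = 13.9×10⁻⁶/K.
Higher α expands more for the same ΔT: nickel superalloy.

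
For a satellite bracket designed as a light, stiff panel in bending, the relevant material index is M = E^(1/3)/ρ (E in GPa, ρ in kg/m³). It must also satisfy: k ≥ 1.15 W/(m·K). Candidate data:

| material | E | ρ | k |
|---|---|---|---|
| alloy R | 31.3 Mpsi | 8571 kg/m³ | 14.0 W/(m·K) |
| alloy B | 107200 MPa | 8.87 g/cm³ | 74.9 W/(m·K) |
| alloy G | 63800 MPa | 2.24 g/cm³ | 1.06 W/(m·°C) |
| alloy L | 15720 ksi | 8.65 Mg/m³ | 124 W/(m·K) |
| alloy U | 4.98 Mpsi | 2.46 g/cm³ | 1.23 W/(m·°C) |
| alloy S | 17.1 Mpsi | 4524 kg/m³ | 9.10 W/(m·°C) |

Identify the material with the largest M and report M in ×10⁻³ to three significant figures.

Screen on constraints: k ≥ 1.15 W/(m·K). Survivors: alloy R, alloy B, alloy L, alloy U, alloy S.
Putting every candidate on a common basis:
  alloy R: E = 215.8 GPa, ρ = 8571 kg/m³
  alloy B: E = 107.2 GPa, ρ = 8870 kg/m³
  alloy L: E = 108.4 GPa, ρ = 8650 kg/m³
  alloy U: E = 34.34 GPa, ρ = 2460 kg/m³
  alloy S: E = 117.9 GPa, ρ = 4524 kg/m³
  alloy U: M = 1.32×10⁻³
  alloy S: M = 1.08×10⁻³
  alloy R: M = 0.700×10⁻³
  alloy L: M = 0.551×10⁻³
  alloy B: M = 0.536×10⁻³
Alloy U has the largest M.

alloy U, M = 1.32×10⁻³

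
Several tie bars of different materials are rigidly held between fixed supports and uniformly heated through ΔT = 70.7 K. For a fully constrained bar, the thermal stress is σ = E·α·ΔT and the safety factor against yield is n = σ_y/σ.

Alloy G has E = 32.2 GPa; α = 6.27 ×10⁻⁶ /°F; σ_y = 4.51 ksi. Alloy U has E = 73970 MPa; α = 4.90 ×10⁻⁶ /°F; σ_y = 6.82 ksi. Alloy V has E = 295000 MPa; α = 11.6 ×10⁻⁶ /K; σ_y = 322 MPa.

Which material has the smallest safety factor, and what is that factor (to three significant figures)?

Per material, after unit conversion:
  alloy G: E = 32.20, α = 11.3, σ_y = 31.10 → σ = 25.7 MPa, n = 1.21
  alloy U: E = 73.97, α = 8.82, σ_y = 47.02 → σ = 46.1 MPa, n = 1.02
  alloy V: E = 295.0, α = 11.6, σ_y = 322.0 → σ = 242 MPa, n = 1.33
Alloy U has the lowest safety factor, n = 1.02.

alloy U, n = 1.02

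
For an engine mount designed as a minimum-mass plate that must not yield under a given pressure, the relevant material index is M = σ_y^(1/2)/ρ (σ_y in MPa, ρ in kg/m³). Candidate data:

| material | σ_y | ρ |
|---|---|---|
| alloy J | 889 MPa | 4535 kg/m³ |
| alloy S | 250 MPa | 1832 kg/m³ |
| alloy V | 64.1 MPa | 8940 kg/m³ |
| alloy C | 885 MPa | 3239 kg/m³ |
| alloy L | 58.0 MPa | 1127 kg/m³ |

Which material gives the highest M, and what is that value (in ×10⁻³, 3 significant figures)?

alloy C, M = 9.18×10⁻³

Evaluate M for each candidate:
  alloy C: M = 9.18×10⁻³
  alloy S: M = 8.63×10⁻³
  alloy L: M = 6.76×10⁻³
  alloy J: M = 6.57×10⁻³
  alloy V: M = 0.896×10⁻³
Highest index: alloy C.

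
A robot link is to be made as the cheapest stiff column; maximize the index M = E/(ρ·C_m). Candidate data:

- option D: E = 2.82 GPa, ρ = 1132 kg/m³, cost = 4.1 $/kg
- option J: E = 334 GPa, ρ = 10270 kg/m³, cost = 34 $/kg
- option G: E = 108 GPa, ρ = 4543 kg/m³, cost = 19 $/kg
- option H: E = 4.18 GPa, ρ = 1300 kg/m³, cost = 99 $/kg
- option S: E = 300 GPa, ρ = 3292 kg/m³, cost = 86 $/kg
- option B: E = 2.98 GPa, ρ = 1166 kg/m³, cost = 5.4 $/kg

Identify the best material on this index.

option G

Evaluate M for each candidate:
  option G: M = 1.25 MN·m per $
  option S: M = 1.06 MN·m per $
  option J: M = 0.957 MN·m per $
  option D: M = 0.608 MN·m per $
  option B: M = 0.473 MN·m per $
  option H: M = 0.0325 MN·m per $
Option G ranks first.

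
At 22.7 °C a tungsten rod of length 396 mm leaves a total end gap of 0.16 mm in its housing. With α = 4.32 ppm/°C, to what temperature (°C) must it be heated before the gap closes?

116 °C

α·L₀·ΔT = 0.16 mm ⇒ ΔT = 0.16 / (4.32×10⁻⁶ × 396.0) = 93.53 K.
T = 22.7 + 93.53 = 116.2 °C.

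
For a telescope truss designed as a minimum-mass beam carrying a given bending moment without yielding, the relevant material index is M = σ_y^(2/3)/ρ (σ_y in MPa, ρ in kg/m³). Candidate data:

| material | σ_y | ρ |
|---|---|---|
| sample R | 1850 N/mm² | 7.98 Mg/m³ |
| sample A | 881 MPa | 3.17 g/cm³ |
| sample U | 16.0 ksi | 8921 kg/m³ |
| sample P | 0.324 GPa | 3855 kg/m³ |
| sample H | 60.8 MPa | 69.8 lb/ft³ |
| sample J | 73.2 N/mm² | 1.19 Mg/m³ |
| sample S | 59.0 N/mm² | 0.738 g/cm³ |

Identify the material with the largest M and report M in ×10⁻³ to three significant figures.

sample A, M = 29.0×10⁻³

Normalizing units and computing the index:
  sample R: σ_y = 1850 MPa, ρ = 7980 kg/m³
  sample A: σ_y = 881.0 MPa, ρ = 3170 kg/m³
  sample U: σ_y = 110.3 MPa, ρ = 8921 kg/m³
  sample P: σ_y = 324.0 MPa, ρ = 3855 kg/m³
  sample H: σ_y = 60.80 MPa, ρ = 1118 kg/m³
  sample J: σ_y = 73.20 MPa, ρ = 1190 kg/m³
  sample S: σ_y = 59.00 MPa, ρ = 738.0 kg/m³
  sample A: M = 29.0×10⁻³
  sample S: M = 20.5×10⁻³
  sample R: M = 18.9×10⁻³
  sample J: M = 14.7×10⁻³
  sample H: M = 13.8×10⁻³
  sample P: M = 12.2×10⁻³
  sample U: M = 2.58×10⁻³
Sample A ranks first.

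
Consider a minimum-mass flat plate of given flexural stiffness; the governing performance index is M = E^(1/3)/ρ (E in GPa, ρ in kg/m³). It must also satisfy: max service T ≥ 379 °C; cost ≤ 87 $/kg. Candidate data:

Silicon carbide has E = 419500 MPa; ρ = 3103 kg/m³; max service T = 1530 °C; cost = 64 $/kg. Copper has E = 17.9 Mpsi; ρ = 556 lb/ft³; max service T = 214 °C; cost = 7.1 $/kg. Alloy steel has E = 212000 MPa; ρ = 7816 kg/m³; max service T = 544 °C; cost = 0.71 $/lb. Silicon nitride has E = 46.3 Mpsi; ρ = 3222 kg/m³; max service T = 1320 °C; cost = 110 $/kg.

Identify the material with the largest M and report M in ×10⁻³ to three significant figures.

Screen on constraints: max service T ≥ 379 °C; cost ≤ 87 $/kg. Survivors: silicon carbide, alloy steel.
Putting every candidate on a common basis:
  silicon carbide: E = 419.5 GPa, ρ = 3103 kg/m³
  alloy steel: E = 212.0 GPa, ρ = 7816 kg/m³
  silicon carbide: M = 2.41×10⁻³
  alloy steel: M = 0.763×10⁻³
Silicon carbide has the largest M.

silicon carbide, M = 2.41×10⁻³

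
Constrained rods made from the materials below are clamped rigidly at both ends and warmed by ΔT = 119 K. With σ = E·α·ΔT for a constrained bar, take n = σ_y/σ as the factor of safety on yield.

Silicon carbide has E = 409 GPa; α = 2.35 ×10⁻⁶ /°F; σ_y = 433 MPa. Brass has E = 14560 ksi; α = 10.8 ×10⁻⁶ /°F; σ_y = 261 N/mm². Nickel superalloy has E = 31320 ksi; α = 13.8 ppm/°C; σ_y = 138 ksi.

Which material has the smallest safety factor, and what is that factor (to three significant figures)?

brass, n = 1.12

Converting E to GPa, α to ×10⁻⁶/K, σ_y to MPa, then σ and n for each:
  silicon carbide: E = 409.0, α = 4.23, σ_y = 433.0 → σ = 206 MPa, n = 2.10
  brass: E = 100.4, α = 19.4, σ_y = 261.0 → σ = 232 MPa, n = 1.12
  nickel superalloy: E = 215.9, α = 13.8, σ_y = 951.5 → σ = 355 MPa, n = 2.68
Smallest n: brass with n = 1.12.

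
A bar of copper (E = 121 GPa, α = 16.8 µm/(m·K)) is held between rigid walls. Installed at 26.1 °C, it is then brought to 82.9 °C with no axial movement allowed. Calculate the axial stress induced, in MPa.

ΔT = 56.80 K. Constrained thermal stress σ = E·α·ΔT = 121.0×10³ MPa × 16.8×10⁻⁶ × 56.80 = 115 MPa (compressive).

115 MPa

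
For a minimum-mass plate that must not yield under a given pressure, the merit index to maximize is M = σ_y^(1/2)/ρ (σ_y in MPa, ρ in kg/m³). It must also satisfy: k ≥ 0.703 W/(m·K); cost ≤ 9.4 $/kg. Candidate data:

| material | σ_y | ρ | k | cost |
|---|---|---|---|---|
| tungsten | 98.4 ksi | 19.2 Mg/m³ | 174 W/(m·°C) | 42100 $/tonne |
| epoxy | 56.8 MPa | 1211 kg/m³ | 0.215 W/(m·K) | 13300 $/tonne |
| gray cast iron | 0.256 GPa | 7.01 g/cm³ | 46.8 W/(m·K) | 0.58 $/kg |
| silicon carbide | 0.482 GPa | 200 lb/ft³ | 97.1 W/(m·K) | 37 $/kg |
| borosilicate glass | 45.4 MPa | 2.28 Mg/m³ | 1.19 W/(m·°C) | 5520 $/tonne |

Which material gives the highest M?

Screen on constraints: k ≥ 0.703 W/(m·K); cost ≤ 9.4 $/kg. Survivors: gray cast iron, borosilicate glass.
Convert each candidate to consistent units, then evaluate M:
  gray cast iron: σ_y = 256.0 MPa, ρ = 7010 kg/m³
  borosilicate glass: σ_y = 45.40 MPa, ρ = 2280 kg/m³
  borosilicate glass: M = 2.96×10⁻³
  gray cast iron: M = 2.28×10⁻³
Highest index: borosilicate glass.

borosilicate glass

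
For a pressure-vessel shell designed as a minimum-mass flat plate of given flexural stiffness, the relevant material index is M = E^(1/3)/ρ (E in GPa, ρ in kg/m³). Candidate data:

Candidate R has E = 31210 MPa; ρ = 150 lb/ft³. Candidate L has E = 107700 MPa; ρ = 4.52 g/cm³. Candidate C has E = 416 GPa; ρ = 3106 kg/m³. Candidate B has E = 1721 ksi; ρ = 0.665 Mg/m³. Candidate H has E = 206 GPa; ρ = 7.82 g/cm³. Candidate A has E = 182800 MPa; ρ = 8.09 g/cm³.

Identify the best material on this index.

candidate B

Convert each candidate to consistent units, then evaluate M:
  candidate R: E = 31.21 GPa, ρ = 2403 kg/m³
  candidate L: E = 107.7 GPa, ρ = 4520 kg/m³
  candidate C: E = 416.0 GPa, ρ = 3106 kg/m³
  candidate B: E = 11.87 GPa, ρ = 665.0 kg/m³
  candidate H: E = 206.0 GPa, ρ = 7820 kg/m³
  candidate A: E = 182.8 GPa, ρ = 8090 kg/m³
  candidate B: M = 3.43×10⁻³
  candidate C: M = 2.40×10⁻³
  candidate R: M = 1.31×10⁻³
  candidate L: M = 1.05×10⁻³
  candidate H: M = 0.755×10⁻³
  candidate A: M = 0.702×10⁻³
Candidate B ranks first.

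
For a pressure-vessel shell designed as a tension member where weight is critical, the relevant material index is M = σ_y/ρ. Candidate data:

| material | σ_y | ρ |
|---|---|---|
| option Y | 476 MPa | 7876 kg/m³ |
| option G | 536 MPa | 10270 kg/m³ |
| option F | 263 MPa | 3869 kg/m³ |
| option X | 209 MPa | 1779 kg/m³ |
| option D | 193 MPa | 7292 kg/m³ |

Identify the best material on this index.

option X

Computing M directly (units already consistent):
  option X: M = 117 kN·m/kg
  option F: M = 68.0 kN·m/kg
  option Y: M = 60.4 kN·m/kg
  option G: M = 52.2 kN·m/kg
  option D: M = 26.5 kN·m/kg
Option X has the largest M.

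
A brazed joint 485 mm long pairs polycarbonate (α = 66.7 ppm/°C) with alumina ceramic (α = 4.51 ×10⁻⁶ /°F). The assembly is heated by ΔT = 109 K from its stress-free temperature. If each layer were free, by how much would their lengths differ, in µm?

alumina ceramic: α = 4.51×10⁻⁶/°F × 9/5 = 8.12×10⁻⁶/K.
Δα = |66.7 − 8.12|×10⁻⁶/K = 58.6×10⁻⁶/K.
ΔL_mismatch = Δα·L·ΔT = 58.6×10⁻⁶ × 485.0 mm × 109.0 K = 3100 µm.

3100 µm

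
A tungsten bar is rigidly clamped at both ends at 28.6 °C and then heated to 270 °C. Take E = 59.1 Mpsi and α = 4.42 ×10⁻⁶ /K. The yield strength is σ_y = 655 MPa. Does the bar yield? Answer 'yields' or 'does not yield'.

E = 59.1 Mpsi = 407.5 GPa.
ΔT = 241.4 K. Constrained thermal stress σ = E·α·ΔT = 407.5×10³ MPa × 4.42×10⁻⁶ × 241.4 = 435 MPa (compressive).
Compare to σ_y = 655 MPa: σ < σ_y, so it does not yield.

does not yield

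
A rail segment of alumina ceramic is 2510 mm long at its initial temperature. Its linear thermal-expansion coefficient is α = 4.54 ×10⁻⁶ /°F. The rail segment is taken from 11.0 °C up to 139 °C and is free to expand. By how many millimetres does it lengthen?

Convert α: 4.54×10⁻⁶/°F × (9/5) = 8.17×10⁻⁶/K.
ΔT = 139 − 11.0 = 128.0 K.
ΔL = α·L₀·ΔT = 8.17×10⁻⁶ × 2510 mm × 128.0 K = 2.63 mm.

2.63 mm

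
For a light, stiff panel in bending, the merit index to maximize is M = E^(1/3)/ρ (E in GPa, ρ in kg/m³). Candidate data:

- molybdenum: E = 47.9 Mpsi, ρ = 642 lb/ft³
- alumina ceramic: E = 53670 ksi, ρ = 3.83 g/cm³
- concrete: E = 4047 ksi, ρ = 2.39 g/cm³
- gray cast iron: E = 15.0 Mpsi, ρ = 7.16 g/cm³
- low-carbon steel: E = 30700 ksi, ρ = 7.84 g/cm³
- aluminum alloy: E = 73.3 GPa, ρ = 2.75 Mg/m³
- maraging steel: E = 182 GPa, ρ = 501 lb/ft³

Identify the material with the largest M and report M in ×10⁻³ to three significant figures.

alumina ceramic, M = 1.87×10⁻³

In SI units:
  molybdenum: E = 330.3 GPa, ρ = 10280 kg/m³
  alumina ceramic: E = 370.0 GPa, ρ = 3830 kg/m³
  concrete: E = 27.90 GPa, ρ = 2390 kg/m³
  gray cast iron: E = 103.4 GPa, ρ = 7160 kg/m³
  low-carbon steel: E = 211.7 GPa, ρ = 7840 kg/m³
  aluminum alloy: E = 73.30 GPa, ρ = 2750 kg/m³
  maraging steel: E = 182.0 GPa, ρ = 8025 kg/m³
  alumina ceramic: M = 1.87×10⁻³
  aluminum alloy: M = 1.52×10⁻³
  concrete: M = 1.27×10⁻³
  low-carbon steel: M = 0.760×10⁻³
  maraging steel: M = 0.706×10⁻³
  molybdenum: M = 0.672×10⁻³
  gray cast iron: M = 0.656×10⁻³
Highest index: alumina ceramic.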